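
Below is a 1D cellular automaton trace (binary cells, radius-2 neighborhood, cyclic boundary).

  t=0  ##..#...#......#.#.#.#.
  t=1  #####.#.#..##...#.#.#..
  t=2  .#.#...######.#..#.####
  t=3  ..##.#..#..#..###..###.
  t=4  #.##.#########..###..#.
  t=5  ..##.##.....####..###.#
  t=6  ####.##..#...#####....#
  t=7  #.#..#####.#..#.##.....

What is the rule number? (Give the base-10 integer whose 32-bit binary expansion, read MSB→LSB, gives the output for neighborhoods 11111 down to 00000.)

1390327377

  ##### -> .   bit 31 = 0  t=1,i=2
  ####. -> #   bit 30 = 1  t=1,i=3
  ###.# -> .   bit 29 = 0  t=1,i=4
  ###.. -> #   bit 28 = 1  t=3,i=16
  ##.## -> .   bit 27 = 0  t=4,i=4
  ##.#. -> .   bit 26 = 0  t=1,i=5
  ##..# -> #   bit 25 = 1  t=0,i=2
  ##... -> .   bit 24 = 0  t=1,i=13
  #.### -> #   bit 23 = 1  t=2,i=19
  #.##. -> #   bit 22 = 1  t=0,i=0
  #.#.# -> .   bit 21 = 0  t=0,i=17
  #.#.. -> #   bit 20 = 1  t=1,i=8
  #..## -> #   bit 19 = 1  t=1,i=10
  #..#. -> #   bit 18 = 1  t=0,i=3
  #...# -> #   bit 17 = 1  t=0,i=6
  #.... -> .   bit 16 = 0  t=0,i=10
  .#### -> #   bit 15 = 1  t=1,i=1
  .###. -> .   bit 14 = 0  t=3,i=15
  .##.# -> #   bit 13 = 1  t=3,i=3
  .##.. -> #   bit 12 = 1  t=0,i=1
  .#.## -> .   bit 11 = 0  t=0,i=22
  .#.#. -> #   bit 10 = 1  t=0,i=16
  .#..# -> #   bit 9 = 1  t=1,i=9
  .#... -> .   bit 8 = 0  t=0,i=5
  ..### -> .   bit 7 = 0  t=1,i=0
  ..##. -> #   bit 6 = 1  t=1,i=11
  ..#.# -> .   bit 5 = 0  t=0,i=15
  ..#.. -> #   bit 4 = 1  t=0,i=4
  ...## -> .   bit 3 = 0  t=2,i=6
  ...#. -> .   bit 2 = 0  t=0,i=7
  ....# -> .   bit 1 = 0  t=0,i=13
  ..... -> #   bit 0 = 1  t=0,i=11
  bits 01010010110111101011011001010001 = 1390327377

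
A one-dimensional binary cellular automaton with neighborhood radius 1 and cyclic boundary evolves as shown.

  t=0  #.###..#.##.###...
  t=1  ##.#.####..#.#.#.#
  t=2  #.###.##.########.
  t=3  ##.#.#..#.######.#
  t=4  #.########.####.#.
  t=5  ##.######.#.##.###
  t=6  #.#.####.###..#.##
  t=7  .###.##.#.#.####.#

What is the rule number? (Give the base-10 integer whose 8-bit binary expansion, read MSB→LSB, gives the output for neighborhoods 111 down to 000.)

  nb ###: next=#  (t=0,i=3, bit7=1)
  nb ##.: next=.  (t=0,i=4, bit6=0)
  nb #.#: next=#  (t=0,i=1, bit5=1)
  nb #..: next=#  (t=0,i=5, bit4=1)
  nb .##: next=.  (t=0,i=2, bit3=0)
  nb .#.: next=#  (t=0,i=0, bit2=1)
  nb ..#: next=#  (t=0,i=6, bit1=1)
  nb ...: next=.  (t=0,i=16, bit0=0)
  bits 10110110 = 182

182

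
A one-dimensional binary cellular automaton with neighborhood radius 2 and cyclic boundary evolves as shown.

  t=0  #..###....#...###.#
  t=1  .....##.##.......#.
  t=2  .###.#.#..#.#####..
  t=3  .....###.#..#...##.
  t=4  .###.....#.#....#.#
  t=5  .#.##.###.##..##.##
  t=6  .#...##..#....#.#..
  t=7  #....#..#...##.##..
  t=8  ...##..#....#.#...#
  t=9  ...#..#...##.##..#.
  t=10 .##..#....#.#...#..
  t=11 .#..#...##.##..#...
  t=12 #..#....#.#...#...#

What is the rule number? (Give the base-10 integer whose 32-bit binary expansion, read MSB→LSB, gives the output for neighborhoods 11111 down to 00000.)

  [31] ##### => .  t=2,i=14
  [30] ####. => .  t=2,i=15
  [29] ###.# => .  t=0,i=16
  [28] ###.. => #  t=0,i=5
  [27] ##.## => #  t=0,i=17
  [26] ##.#. => .  t=2,i=4
  [25] ##..# => .  t=0,i=1
  [24] ##... => #  t=0,i=6
  [23] #.### => #  t=2,i=12
  [22] #.##. => .  t=0,i=18
  [21] #.#.# => #  t=2,i=5
  [20] #.#.. => #  t=2,i=7
  [19] #..## => .  t=0,i=2
  [18] #..#. => #  t=2,i=9
  [17] #...# => .  t=0,i=12
  [16] #.... => .  t=0,i=7
  [15] .#### => .  t=2,i=13
  [14] .###. => .  t=0,i=4
  [13] .##.# => .  t=1,i=6
  [12] .##.. => .  t=0,i=0
  [11] .#.## => .  t=2,i=11
  [10] .#.#. => #  t=2,i=6
  [9] .#..# => .  t=2,i=8
  [8] .#... => .  t=0,i=11
  [7] ..### => .  t=0,i=3
  [6] ..##. => #  t=1,i=5
  [5] ..#.# => .  t=2,i=10
  [4] ..#.. => .  t=0,i=10
  [3] ...## => .  t=0,i=13
  [2] ...#. => #  t=0,i=9
  [1] ....# => #  t=0,i=8
  [0] ..... => #  t=1,i=1
  bits 00011001101101000000010001000111 = 431227975

431227975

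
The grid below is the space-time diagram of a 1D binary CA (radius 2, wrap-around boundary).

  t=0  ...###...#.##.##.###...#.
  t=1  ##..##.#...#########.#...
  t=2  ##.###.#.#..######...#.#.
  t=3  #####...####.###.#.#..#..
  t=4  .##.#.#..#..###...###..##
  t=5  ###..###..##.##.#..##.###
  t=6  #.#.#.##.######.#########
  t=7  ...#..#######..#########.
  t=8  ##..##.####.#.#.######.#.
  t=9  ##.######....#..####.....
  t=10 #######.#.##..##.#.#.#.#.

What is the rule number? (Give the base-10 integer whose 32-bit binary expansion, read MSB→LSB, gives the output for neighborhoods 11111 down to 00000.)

  #####|#  b31=1 t=1,i=13
  ####.|.  b30=0 t=1,i=18
  ###.#|.  b29=0 t=1,i=19
  ###..|#  b28=1 t=0,i=5
  ##.##|#  b27=1 t=0,i=13
  ##.#.|.  b26=0 t=1,i=6
  ##..#|.  b25=0 t=1,i=2
  ##...|.  b24=0 t=0,i=6
  #.###|#  b23=1 t=0,i=17
  #.##.|#  b22=1 t=0,i=11
  #.#.#|.  b21=0 t=2,i=7
  #.#..|#  b20=1 t=1,i=7
  #..##|#  b19=1 t=1,i=3
  #..#.|.  b18=0 t=3,i=21
  #...#|#  b17=1 t=0,i=7
  #....|#  b16=1 t=0,i=0
  .####|#  b15=1 t=1,i=12
  .###.|#  b14=1 t=0,i=4
  .##.#|#  b13=1 t=0,i=12
  .##..|#  b12=1 t=1,i=1
  .#.##|.  b11=0 t=0,i=10
  .#.#.|#  b10=1 t=2,i=8
  .#..#|#  b9=1 t=2,i=10
  .#...|.  b8=0 t=0,i=24
  ..###|.  b7=0 t=0,i=3
  ..##.|#  b6=1 t=1,i=0
  ..#.#|.  b5=0 t=0,i=9
  ..#..|.  b4=0 t=0,i=23
  ...##|.  b3=0 t=0,i=2
  ...#.|.  b2=0 t=0,i=8
  ....#|#  b1=1 t=0,i=1
  .....|.  b0=0 t=9,i=22
  bits 10011000110110111111011001000010 = 2564552258

2564552258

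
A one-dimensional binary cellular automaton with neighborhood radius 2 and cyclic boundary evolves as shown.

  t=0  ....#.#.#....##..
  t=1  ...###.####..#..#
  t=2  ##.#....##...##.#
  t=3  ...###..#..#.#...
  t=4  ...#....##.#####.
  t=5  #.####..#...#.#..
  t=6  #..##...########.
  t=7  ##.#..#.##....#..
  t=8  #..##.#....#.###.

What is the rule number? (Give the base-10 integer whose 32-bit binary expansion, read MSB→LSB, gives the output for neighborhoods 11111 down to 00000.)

1075021812

  nb #####: next=.  (t=4,i=13, bit31=0)
  nb ####.: next=#  (t=1,i=9, bit30=1)
  nb ###.#: next=.  (t=1,i=5, bit29=0)
  nb ###..: next=.  (t=1,i=10, bit28=0)
  nb ##.##: next=.  (t=1,i=6, bit27=0)
  nb ##.#.: next=.  (t=2,i=2, bit26=0)
  nb ##..#: next=.  (t=1,i=11, bit25=0)
  nb ##...: next=.  (t=0,i=15, bit24=0)
  nb #.###: next=.  (t=1,i=7, bit23=0)
  nb #.##.: next=.  (t=7,i=8, bit22=0)
  nb #.#.#: next=.  (t=0,i=6, bit21=0)
  nb #.#..: next=#  (t=0,i=8, bit20=1)
  nb #..##: next=.  (t=6,i=2, bit19=0)
  nb #..#.: next=.  (t=1,i=12, bit18=0)
  nb #...#: next=#  (t=1,i=1, bit17=1)
  nb #....: next=#  (t=0,i=10, bit16=1)
  nb .####: next=#  (t=1,i=8, bit15=1)
  nb .###.: next=.  (t=1,i=4, bit14=0)
  nb .##.#: next=.  (t=2,i=14, bit13=0)
  nb .##..: next=.  (t=0,i=14, bit12=0)
  nb .#.##: next=.  (t=5,i=1, bit11=0)
  nb .#.#.: next=#  (t=0,i=5, bit10=1)
  nb .#..#: next=#  (t=1,i=14, bit9=1)
  nb .#...: next=#  (t=0,i=9, bit8=1)
  nb ..###: next=#  (t=1,i=3, bit7=1)
  nb ..##.: next=#  (t=0,i=13, bit6=1)
  nb ..#.#: next=#  (t=0,i=4, bit5=1)
  nb ..#..: next=#  (t=1,i=13, bit4=1)
  nb ...##: next=.  (t=0,i=12, bit3=0)
  nb ...#.: next=#  (t=0,i=3, bit2=1)
  nb ....#: next=.  (t=0,i=2, bit1=0)
  nb .....: next=.  (t=0,i=0, bit0=0)
  bits 01000000000100111000011111110100 = 1075021812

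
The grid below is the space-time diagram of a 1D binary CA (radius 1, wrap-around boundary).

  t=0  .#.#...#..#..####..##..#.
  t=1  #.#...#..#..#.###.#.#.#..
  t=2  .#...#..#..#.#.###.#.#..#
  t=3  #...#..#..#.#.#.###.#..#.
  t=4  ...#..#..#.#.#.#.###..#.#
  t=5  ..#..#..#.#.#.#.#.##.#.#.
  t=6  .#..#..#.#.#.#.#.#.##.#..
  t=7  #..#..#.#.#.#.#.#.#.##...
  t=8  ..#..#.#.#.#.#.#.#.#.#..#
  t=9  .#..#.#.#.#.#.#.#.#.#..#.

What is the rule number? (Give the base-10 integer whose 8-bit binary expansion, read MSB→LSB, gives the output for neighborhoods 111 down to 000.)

226

  ###|#  b7=1 t=0,i=14
  ##.|#  b6=1 t=0,i=16
  #.#|#  b5=1 t=0,i=2
  #..|.  b4=0 t=0,i=4
  .##|.  b3=0 t=0,i=13
  .#.|.  b2=0 t=0,i=1
  ..#|#  b1=1 t=0,i=0
  ...|.  b0=0 t=0,i=5
  bits 11100010 = 226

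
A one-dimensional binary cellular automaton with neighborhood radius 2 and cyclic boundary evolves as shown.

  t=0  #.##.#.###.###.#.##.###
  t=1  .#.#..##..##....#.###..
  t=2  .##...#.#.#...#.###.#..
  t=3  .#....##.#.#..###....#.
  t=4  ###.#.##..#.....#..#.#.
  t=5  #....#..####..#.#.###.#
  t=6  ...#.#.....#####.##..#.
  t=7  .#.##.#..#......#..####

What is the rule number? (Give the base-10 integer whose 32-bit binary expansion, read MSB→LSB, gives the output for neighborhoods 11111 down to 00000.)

  #####|.  b31=0 t=6,i=13
  ####.|.  b30=0 t=0,i=22
  ###.#|.  b29=0 t=0,i=0
  ###..|#  b28=1 t=1,i=20
  ##.##|#  b27=1 t=0,i=1
  ##.#.|.  b26=0 t=0,i=4
  ##..#|#  b25=1 t=1,i=8
  ##...|.  b24=0 t=1,i=12
  #.###|#  b23=1 t=0,i=7
  #.##.|.  b22=0 t=0,i=2
  #.#.#|.  b21=0 t=0,i=5
  #.#..|.  b20=0 t=1,i=3
  #..##|.  b19=0 t=1,i=5
  #..#.|#  b18=1 t=3,i=0
  #...#|.  b17=0 t=1,i=22
  #....|.  b16=0 t=1,i=13
  .####|.  b15=0 t=0,i=21
  .###.|.  b14=0 t=0,i=8
  .##.#|#  b13=1 t=0,i=3
  .##..|.  b12=0 t=1,i=7
  .#.##|#  b11=1 t=0,i=6
  .#.#.|#  b10=1 t=1,i=2
  .#..#|.  b9=0 t=1,i=4
  .#...|#  b8=1 t=2,i=11
  ..###|.  b7=0 t=3,i=14
  ..##.|#  b6=1 t=1,i=6
  ..#.#|#  b5=1 t=1,i=1
  ..#..|#  b4=1 t=3,i=1
  ...##|.  b3=0 t=2,i=0
  ...#.|.  b2=0 t=1,i=0
  ....#|#  b1=1 t=1,i=14
  .....|.  b0=0 t=4,i=13
  bits 00011010100001000010110101110010 = 444870002

444870002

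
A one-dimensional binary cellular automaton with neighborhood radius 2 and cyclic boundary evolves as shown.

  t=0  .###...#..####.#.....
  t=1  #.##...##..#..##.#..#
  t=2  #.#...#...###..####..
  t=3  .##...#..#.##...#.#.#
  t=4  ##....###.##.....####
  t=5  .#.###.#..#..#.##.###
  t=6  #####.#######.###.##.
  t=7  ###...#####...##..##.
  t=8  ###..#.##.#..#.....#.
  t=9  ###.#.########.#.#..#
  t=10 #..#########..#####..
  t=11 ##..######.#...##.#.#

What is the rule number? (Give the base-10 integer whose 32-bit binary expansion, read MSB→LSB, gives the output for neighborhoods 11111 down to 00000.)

  ##### -> #   bit 31 = 1  t=4,i=19
  ####. -> .   bit 30 = 0  t=0,i=12
  ###.# -> .   bit 29 = 0  t=0,i=13
  ###.. -> #   bit 28 = 1  t=0,i=3
  ##.## -> .   bit 27 = 0  t=1,i=1
  ##.#. -> #   bit 26 = 1  t=0,i=14
  ##..# -> .   bit 25 = 0  t=1,i=9
  ##... -> .   bit 24 = 0  t=0,i=4
  #.### -> #   bit 23 = 1  t=5,i=3
  #.##. -> #   bit 22 = 1  t=1,i=2
  #.#.# -> #   bit 21 = 1  t=3,i=18
  #.#.. -> #   bit 20 = 1  t=0,i=15
  #..## -> .   bit 19 = 0  t=0,i=9
  #..#. -> #   bit 18 = 1  t=1,i=10
  #...# -> .   bit 17 = 0  t=0,i=5
  #.... -> #   bit 16 = 1  t=0,i=17
  .#### -> #   bit 15 = 1  t=0,i=11
  .###. -> #   bit 14 = 1  t=0,i=2
  .##.# -> #   bit 13 = 1  t=1,i=0
  .##.. -> .   bit 12 = 0  t=1,i=3
  .#.## -> #   bit 11 = 1  t=3,i=0
  .#.#. -> #   bit 10 = 1  t=2,i=1
  .#..# -> #   bit 9 = 1  t=0,i=8
  .#... -> .   bit 8 = 0  t=0,i=16
  ..### -> .   bit 7 = 0  t=0,i=1
  ..##. -> .   bit 6 = 0  t=1,i=7
  ..#.# -> .   bit 5 = 0  t=2,i=0
  ..#.. -> #   bit 4 = 1  t=0,i=7
  ...## -> #   bit 3 = 1  t=0,i=0
  ...#. -> .   bit 2 = 0  t=0,i=6
  ....# -> #   bit 1 = 1  t=0,i=20
  ..... -> .   bit 0 = 0  t=0,i=18
  bits 10010100111101011110111000011010 = 2499145242

2499145242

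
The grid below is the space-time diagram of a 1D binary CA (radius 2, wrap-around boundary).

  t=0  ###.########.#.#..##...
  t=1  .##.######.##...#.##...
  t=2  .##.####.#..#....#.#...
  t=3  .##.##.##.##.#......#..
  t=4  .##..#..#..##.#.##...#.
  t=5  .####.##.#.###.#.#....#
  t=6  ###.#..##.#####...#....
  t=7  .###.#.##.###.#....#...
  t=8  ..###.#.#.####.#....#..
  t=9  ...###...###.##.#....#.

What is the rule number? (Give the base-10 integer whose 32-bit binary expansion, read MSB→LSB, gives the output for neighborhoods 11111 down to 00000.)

3062168385

  #####|#  b31=1 t=0,i=6
  ####.|.  b30=0 t=0,i=10
  ###.#|#  b29=1 t=0,i=2
  ###..|#  b28=1 t=6,i=14
  ##.##|.  b27=0 t=0,i=3
  ##.#.|#  b26=1 t=0,i=12
  ##..#|#  b25=1 t=4,i=3
  ##...|.  b24=0 t=0,i=20
  #.###|#  b23=1 t=0,i=4
  #.##.|.  b22=0 t=1,i=11
  #.#.#|.  b21=0 t=0,i=13
  #.#..|.  b20=0 t=0,i=15
  #..##|.  b19=0 t=0,i=17
  #..#.|#  b18=1 t=2,i=11
  #...#|.  b17=0 t=0,i=21
  #....|.  b16=0 t=1,i=21
  .####|#  b15=1 t=0,i=5
  .###.|#  b14=1 t=0,i=1
  .##.#|#  b13=1 t=1,i=2
  .##..|#  b12=1 t=0,i=19
  .#.##|#  b11=1 t=1,i=17
  .#.#.|.  b10=0 t=0,i=14
  .#..#|#  b9=1 t=0,i=16
  .#...|#  b8=1 t=2,i=13
  ..###|.  b7=0 t=0,i=0
  ..##.|#  b6=1 t=0,i=18
  ..#.#|.  b5=0 t=1,i=16
  ..#..|.  b4=0 t=2,i=12
  ...##|.  b3=0 t=0,i=22
  ...#.|.  b2=0 t=1,i=15
  ....#|.  b1=0 t=1,i=22
  .....|#  b0=1 t=3,i=16
  bits 10110110100001001111101101000001 = 3062168385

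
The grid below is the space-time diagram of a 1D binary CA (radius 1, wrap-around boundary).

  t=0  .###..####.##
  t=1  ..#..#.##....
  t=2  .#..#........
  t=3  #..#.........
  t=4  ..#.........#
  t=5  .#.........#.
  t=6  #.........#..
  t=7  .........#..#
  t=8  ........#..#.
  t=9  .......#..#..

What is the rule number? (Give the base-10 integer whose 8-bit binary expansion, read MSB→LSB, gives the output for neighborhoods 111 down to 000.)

  ### -> #   bit 7 = 1  t=0,i=2
  ##. -> .   bit 6 = 0  t=0,i=3
  #.# -> .   bit 5 = 0  t=0,i=0
  #.. -> .   bit 4 = 0  t=0,i=4
  .## -> .   bit 3 = 0  t=0,i=1
  .#. -> .   bit 2 = 0  t=1,i=2
  ..# -> #   bit 1 = 1  t=0,i=5
  ... -> .   bit 0 = 0  t=1,i=0
  bits 10000010 = 130

130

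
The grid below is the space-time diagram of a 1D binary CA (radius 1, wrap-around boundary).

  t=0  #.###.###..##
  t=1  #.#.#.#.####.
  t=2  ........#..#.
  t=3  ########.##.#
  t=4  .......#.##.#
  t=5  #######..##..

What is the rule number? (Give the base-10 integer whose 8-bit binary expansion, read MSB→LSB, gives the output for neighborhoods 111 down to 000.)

91

  nb ###: next=.  (t=0,i=3, bit7=0)
  nb ##.: next=#  (t=0,i=0, bit6=1)
  nb #.#: next=.  (t=0,i=1, bit5=0)
  nb #..: next=#  (t=0,i=9, bit4=1)
  nb .##: next=#  (t=0,i=2, bit3=1)
  nb .#.: next=.  (t=1,i=0, bit2=0)
  nb ..#: next=#  (t=0,i=10, bit1=1)
  nb ...: next=#  (t=2,i=0, bit0=1)
  bits 01011011 = 91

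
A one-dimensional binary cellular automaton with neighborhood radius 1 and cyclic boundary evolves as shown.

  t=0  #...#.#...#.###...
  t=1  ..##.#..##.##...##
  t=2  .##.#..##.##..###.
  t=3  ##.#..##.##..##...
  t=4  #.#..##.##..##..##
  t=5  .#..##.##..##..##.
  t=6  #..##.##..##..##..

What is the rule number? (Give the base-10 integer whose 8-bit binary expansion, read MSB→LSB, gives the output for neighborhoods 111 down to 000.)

  ### -> .   bit 7 = 0  t=0,i=13
  ##. -> .   bit 6 = 0  t=0,i=14
  #.# -> #   bit 5 = 1  t=0,i=5
  #.. -> .   bit 4 = 0  t=0,i=1
  .## -> #   bit 3 = 1  t=0,i=12
  .#. -> .   bit 2 = 0  t=0,i=0
  ..# -> #   bit 1 = 1  t=0,i=3
  ... -> #   bit 0 = 1  t=0,i=2
  bits 00101011 = 43

43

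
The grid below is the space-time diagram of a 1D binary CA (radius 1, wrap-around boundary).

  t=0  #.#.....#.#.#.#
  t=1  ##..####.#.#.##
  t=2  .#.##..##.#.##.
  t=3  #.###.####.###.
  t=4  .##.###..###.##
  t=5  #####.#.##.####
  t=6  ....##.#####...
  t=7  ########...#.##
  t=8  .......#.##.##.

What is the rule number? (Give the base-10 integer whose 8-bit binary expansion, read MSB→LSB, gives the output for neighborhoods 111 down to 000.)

  [7] ### => .  t=1,i=0
  [6] ##. => #  t=0,i=0
  [5] #.# => #  t=0,i=1
  [4] #.. => .  t=0,i=3
  [3] .## => #  t=0,i=14
  [2] .#. => .  t=0,i=2
  [1] ..# => #  t=0,i=7
  [0] ... => #  t=0,i=4
  bits 01101011 = 107

107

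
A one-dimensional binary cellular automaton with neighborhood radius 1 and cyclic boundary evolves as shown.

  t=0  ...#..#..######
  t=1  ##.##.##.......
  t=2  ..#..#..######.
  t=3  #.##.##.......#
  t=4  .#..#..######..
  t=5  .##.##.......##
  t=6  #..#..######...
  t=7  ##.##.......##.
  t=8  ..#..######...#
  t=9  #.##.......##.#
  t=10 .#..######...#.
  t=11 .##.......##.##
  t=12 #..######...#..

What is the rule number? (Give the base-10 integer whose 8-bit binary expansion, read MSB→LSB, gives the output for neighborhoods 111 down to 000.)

53

  [7] ### => .  t=0,i=10
  [6] ##. => .  t=0,i=14
  [5] #.# => #  t=1,i=2
  [4] #.. => #  t=0,i=0
  [3] .## => .  t=0,i=9
  [2] .#. => #  t=0,i=3
  [1] ..# => .  t=0,i=2
  [0] ... => #  t=0,i=1
  bits 00110101 = 53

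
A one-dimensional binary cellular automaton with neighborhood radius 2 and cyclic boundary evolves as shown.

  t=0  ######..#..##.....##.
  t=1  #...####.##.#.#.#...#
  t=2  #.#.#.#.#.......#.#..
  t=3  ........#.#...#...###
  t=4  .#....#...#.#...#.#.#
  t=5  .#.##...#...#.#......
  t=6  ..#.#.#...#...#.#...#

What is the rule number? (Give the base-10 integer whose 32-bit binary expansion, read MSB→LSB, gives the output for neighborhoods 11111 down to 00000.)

  [31] ##### => .  t=0,i=2
  [30] ####. => #  t=0,i=4
  [29] ###.# => .  t=1,i=7
  [28] ###.. => #  t=0,i=5
  [27] ##.## => #  t=0,i=20
  [26] ##.#. => .  t=1,i=11
  [25] ##..# => #  t=0,i=6
  [24] ##... => .  t=0,i=13
  [23] #.### => #  t=0,i=0
  [22] #.##. => .  t=1,i=9
  [21] #.#.# => .  t=1,i=12
  [20] #.#.. => #  t=1,i=16
  [19] #..## => #  t=0,i=10
  [18] #..#. => #  t=0,i=7
  [17] #...# => #  t=1,i=2
  [16] #.... => #  t=0,i=14
  [15] .#### => .  t=0,i=1
  [14] .###. => .  t=3,i=19
  [13] .##.# => .  t=0,i=19
  [12] .##.. => #  t=0,i=12
  [11] .#.## => #  t=5,i=2
  [10] .#.#. => .  t=1,i=13
  [9] .#..# => #  t=0,i=9
  [8] .#... => .  t=1,i=17
  [7] ..### => #  t=1,i=4
  [6] ..##. => .  t=0,i=11
  [5] ..#.# => .  t=2,i=0
  [4] ..#.. => .  t=0,i=8
  [3] ...## => .  t=0,i=17
  [2] ...#. => .  t=2,i=15
  [1] ....# => #  t=0,i=16
  [0] ..... => .  t=0,i=15
  bits 01011010100111110001101010000010 = 1520376450

1520376450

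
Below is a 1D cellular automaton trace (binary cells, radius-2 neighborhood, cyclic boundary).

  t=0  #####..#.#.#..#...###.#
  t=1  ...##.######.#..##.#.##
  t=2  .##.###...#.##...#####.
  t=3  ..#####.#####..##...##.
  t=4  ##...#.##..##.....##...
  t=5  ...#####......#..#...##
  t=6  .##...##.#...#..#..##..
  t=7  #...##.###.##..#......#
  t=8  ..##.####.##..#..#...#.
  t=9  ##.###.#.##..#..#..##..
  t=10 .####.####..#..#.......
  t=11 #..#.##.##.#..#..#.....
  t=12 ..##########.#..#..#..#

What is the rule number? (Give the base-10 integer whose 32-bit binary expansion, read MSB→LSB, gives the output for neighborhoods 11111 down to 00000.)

1559718956

  nb #####: next=.  (t=0,i=1, bit31=0)
  nb ####.: next=#  (t=0,i=3, bit30=1)
  nb ###.#: next=.  (t=0,i=20, bit29=0)
  nb ###..: next=#  (t=0,i=4, bit28=1)
  nb ##.##: next=#  (t=0,i=21, bit27=1)
  nb ##.#.: next=#  (t=1,i=12, bit26=1)
  nb ##..#: next=.  (t=0,i=5, bit25=0)
  nb ##...: next=.  (t=1,i=0, bit24=0)
  nb #.###: next=#  (t=0,i=22, bit23=1)
  nb #.##.: next=#  (t=1,i=21, bit22=1)
  nb #.#.#: next=#  (t=0,i=9, bit21=1)
  nb #.#..: next=#  (t=0,i=11, bit20=1)
  nb #..##: next=.  (t=1,i=15, bit19=0)
  nb #..#.: next=#  (t=0,i=6, bit18=1)
  nb #...#: next=#  (t=0,i=16, bit17=1)
  nb #....: next=#  (t=4,i=14, bit16=1)
  nb .####: next=.  (t=0,i=0, bit15=0)
  nb .###.: next=#  (t=0,i=19, bit14=1)
  nb .##.#: next=#  (t=1,i=4, bit13=1)
  nb .##..: next=.  (t=1,i=22, bit12=0)
  nb .#.##: next=#  (t=1,i=20, bit11=1)
  nb .#.#.: next=#  (t=0,i=8, bit10=1)
  nb .#..#: next=.  (t=0,i=12, bit9=0)
  nb .#...: next=.  (t=0,i=15, bit8=0)
  nb ..###: next=.  (t=0,i=18, bit7=0)
  nb ..##.: next=.  (t=1,i=3, bit6=0)
  nb ..#.#: next=#  (t=0,i=7, bit5=1)
  nb ..#..: next=.  (t=0,i=14, bit4=0)
  nb ...##: next=#  (t=0,i=17, bit3=1)
  nb ...#.: next=#  (t=2,i=9, bit2=1)
  nb ....#: next=.  (t=4,i=16, bit1=0)
  nb .....: next=.  (t=4,i=15, bit0=0)
  bits 01011100111101110110110000101100 = 1559718956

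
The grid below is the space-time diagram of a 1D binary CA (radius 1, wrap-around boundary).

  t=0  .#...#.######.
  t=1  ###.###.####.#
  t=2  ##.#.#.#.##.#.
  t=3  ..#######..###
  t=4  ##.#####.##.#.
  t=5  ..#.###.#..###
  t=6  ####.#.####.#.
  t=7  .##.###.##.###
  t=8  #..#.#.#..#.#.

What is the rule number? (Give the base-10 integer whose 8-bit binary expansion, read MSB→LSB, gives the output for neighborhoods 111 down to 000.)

182

  ### -> #   bit 7 = 1  t=0,i=8
  ##. -> .   bit 6 = 0  t=0,i=12
  #.# -> #   bit 5 = 1  t=0,i=6
  #.. -> #   bit 4 = 1  t=0,i=2
  .## -> .   bit 3 = 0  t=0,i=7
  .#. -> #   bit 2 = 1  t=0,i=1
  ..# -> #   bit 1 = 1  t=0,i=0
  ... -> .   bit 0 = 0  t=0,i=3
  bits 10110110 = 182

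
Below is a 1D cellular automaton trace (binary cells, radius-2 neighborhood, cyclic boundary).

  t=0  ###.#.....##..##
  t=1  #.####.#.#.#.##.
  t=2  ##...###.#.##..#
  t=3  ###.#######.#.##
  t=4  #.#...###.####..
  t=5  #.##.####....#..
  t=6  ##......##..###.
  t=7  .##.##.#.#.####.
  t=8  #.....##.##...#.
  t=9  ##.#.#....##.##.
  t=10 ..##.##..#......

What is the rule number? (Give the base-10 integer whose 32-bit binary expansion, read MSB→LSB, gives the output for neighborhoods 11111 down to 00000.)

3040369597

  ##### -> #   bit 31 = 1  t=0,i=0
  ####. -> .   bit 30 = 0  t=0,i=1
  ###.# -> #   bit 29 = 1  t=0,i=2
  ###.. -> #   bit 28 = 1  t=2,i=1
  ##.## -> .   bit 27 = 0  t=3,i=3
  ##.#. -> #   bit 26 = 1  t=0,i=3
  ##..# -> .   bit 25 = 0  t=0,i=12
  ##... -> #   bit 24 = 1  t=2,i=2
  #.### -> .   bit 23 = 0  t=1,i=2
  #.##. -> .   bit 22 = 0  t=1,i=13
  #.#.# -> #   bit 21 = 1  t=1,i=0
  #.#.. -> #   bit 20 = 1  t=0,i=4
  #..## -> #   bit 19 = 1  t=0,i=13
  #..#. -> .   bit 18 = 0  t=4,i=15
  #...# -> .   bit 17 = 0  t=2,i=3
  #.... -> .   bit 16 = 0  t=0,i=6
  .#### -> .   bit 15 = 0  t=0,i=15
  .###. -> #   bit 14 = 1  t=2,i=0
  .##.# -> .   bit 13 = 0  t=1,i=14
  .##.. -> #   bit 12 = 1  t=0,i=11
  .#.## -> #   bit 11 = 1  t=1,i=1
  .#.#. -> .   bit 10 = 0  t=1,i=8
  .#..# -> #   bit 9 = 1  t=5,i=14
  .#... -> #   bit 8 = 1  t=0,i=5
  ..### -> #   bit 7 = 1  t=0,i=14
  ..##. -> .   bit 6 = 0  t=0,i=10
  ..#.# -> #   bit 5 = 1  t=4,i=0
  ..#.. -> #   bit 4 = 1  t=5,i=13
  ...## -> #   bit 3 = 1  t=0,i=9
  ...#. -> #   bit 2 = 1  t=5,i=12
  ....# -> .   bit 1 = 0  t=0,i=8
  ..... -> #   bit 0 = 1  t=0,i=7
  bits 10110101001110000101101110111101 = 3040369597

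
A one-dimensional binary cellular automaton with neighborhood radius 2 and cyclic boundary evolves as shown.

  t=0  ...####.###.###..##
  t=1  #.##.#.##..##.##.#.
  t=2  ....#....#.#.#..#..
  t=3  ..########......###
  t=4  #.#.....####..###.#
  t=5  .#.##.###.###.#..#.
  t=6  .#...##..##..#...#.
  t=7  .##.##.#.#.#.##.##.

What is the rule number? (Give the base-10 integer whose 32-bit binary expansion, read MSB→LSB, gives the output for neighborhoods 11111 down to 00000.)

1602290174

  ##### -> .   bit 31 = 0  t=3,i=4
  ####. -> #   bit 30 = 1  t=0,i=5
  ###.# -> .   bit 29 = 0  t=0,i=6
  ###.. -> #   bit 28 = 1  t=0,i=14
  ##.## -> #   bit 27 = 1  t=0,i=7
  ##.#. -> #   bit 26 = 1  t=1,i=4
  ##..# -> #   bit 25 = 1  t=0,i=15
  ##... -> #   bit 24 = 1  t=0,i=0
  #.### -> #   bit 23 = 1  t=0,i=8
  #.##. -> .   bit 22 = 0  t=1,i=2
  #.#.# -> .   bit 21 = 0  t=1,i=0
  #.#.. -> .   bit 20 = 0  t=2,i=13
  #..## -> .   bit 19 = 0  t=0,i=16
  #..#. -> .   bit 18 = 0  t=2,i=15
  #...# -> .   bit 17 = 0  t=0,i=1
  #.... -> #   bit 16 = 1  t=2,i=6
  .#### -> .   bit 15 = 0  t=0,i=4
  .###. -> .   bit 14 = 0  t=0,i=9
  .##.# -> .   bit 13 = 0  t=1,i=3
  .##.. -> .   bit 12 = 0  t=0,i=18
  .#.## -> .   bit 11 = 0  t=1,i=1
  .#.#. -> .   bit 10 = 0  t=1,i=18
  .#..# -> .   bit 9 = 0  t=2,i=14
  .#... -> #   bit 8 = 1  t=2,i=5
  ..### -> #   bit 7 = 1  t=0,i=3
  ..##. -> #   bit 6 = 1  t=0,i=17
  ..#.# -> #   bit 5 = 1  t=2,i=9
  ..#.. -> #   bit 4 = 1  t=2,i=4
  ...## -> #   bit 3 = 1  t=0,i=2
  ...#. -> #   bit 2 = 1  t=2,i=3
  ....# -> #   bit 1 = 1  t=2,i=2
  ..... -> .   bit 0 = 0  t=2,i=0
  bits 01011111100000010000000111111110 = 1602290174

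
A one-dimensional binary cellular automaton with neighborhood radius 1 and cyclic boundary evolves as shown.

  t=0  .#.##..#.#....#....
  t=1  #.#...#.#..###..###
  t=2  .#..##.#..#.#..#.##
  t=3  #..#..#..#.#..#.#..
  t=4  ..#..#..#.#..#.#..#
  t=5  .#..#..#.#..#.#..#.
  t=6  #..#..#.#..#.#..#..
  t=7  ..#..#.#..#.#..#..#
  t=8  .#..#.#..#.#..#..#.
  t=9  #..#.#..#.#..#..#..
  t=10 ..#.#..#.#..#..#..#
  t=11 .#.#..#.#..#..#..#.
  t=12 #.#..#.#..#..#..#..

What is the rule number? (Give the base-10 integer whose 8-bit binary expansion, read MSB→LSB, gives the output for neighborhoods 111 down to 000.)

163

  nb ###: next=#  (t=1,i=12, bit7=1)
  nb ##.: next=.  (t=0,i=4, bit6=0)
  nb #.#: next=#  (t=0,i=2, bit5=1)
  nb #..: next=.  (t=0,i=5, bit4=0)
  nb .##: next=.  (t=0,i=3, bit3=0)
  nb .#.: next=.  (t=0,i=1, bit2=0)
  nb ..#: next=#  (t=0,i=0, bit1=1)
  nb ...: next=#  (t=0,i=11, bit0=1)
  bits 10100011 = 163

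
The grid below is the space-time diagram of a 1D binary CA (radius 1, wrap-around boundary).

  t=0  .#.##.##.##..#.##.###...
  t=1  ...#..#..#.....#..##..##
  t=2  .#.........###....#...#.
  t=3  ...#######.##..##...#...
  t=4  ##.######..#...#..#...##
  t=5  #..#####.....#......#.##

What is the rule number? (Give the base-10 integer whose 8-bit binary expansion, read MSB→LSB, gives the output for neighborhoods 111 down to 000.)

  nb ###: next=#  (t=0,i=19, bit7=1)
  nb ##.: next=.  (t=0,i=4, bit6=0)
  nb #.#: next=.  (t=0,i=2, bit5=0)
  nb #..: next=.  (t=0,i=11, bit4=0)
  nb .##: next=#  (t=0,i=3, bit3=1)
  nb .#.: next=.  (t=0,i=1, bit2=0)
  nb ..#: next=.  (t=0,i=0, bit1=0)
  nb ...: next=#  (t=0,i=22, bit0=1)
  bits 10001001 = 137

137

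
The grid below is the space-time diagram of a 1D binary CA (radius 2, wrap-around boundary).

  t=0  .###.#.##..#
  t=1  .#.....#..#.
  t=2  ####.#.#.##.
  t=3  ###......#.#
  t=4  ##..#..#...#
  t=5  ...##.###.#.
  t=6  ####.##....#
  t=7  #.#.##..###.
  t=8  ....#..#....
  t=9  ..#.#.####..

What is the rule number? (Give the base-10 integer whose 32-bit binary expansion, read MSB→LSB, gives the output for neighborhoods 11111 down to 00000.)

  #####|.  b31=0 t=6,i=1
  ####.|#  b30=1 t=2,i=2
  ###.#|.  b29=0 t=0,i=3
  ###..|.  b28=0 t=3,i=2
  ##.##|#  b27=1 t=2,i=11
  ##.#.|.  b26=0 t=0,i=4
  ##..#|.  b25=0 t=0,i=9
  ##...|.  b24=0 t=3,i=3
  #.###|#  b23=1 t=0,i=1
  #.##.|#  b22=1 t=0,i=7
  #.#.#|.  b21=0 t=0,i=5
  #.#..|.  b20=0 t=5,i=10
  #..##|#  b19=1 t=7,i=7
  #..#.|#  b18=1 t=0,i=10
  #...#|.  b17=0 t=4,i=9
  #....|#  b16=1 t=1,i=3
  .####|#  b15=1 t=2,i=1
  .###.|.  b14=0 t=0,i=2
  .##.#|.  b13=0 t=2,i=10
  .##..|.  b12=0 t=0,i=8
  .#.##|.  b11=0 t=0,i=0
  .#.#.|.  b10=0 t=2,i=6
  .#..#|.  b9=0 t=1,i=8
  .#...|#  b8=1 t=1,i=2
  ..###|.  b7=0 t=4,i=11
  ..##.|#  b6=1 t=5,i=3
  ..#.#|.  b5=0 t=0,i=11
  ..#..|#  b4=1 t=1,i=1
  ...##|#  b3=1 t=4,i=10
  ...#.|.  b2=0 t=1,i=6
  ....#|#  b1=1 t=1,i=5
  .....|.  b0=0 t=1,i=4
  bits 01001000110011011000000101011010 = 1221427546

1221427546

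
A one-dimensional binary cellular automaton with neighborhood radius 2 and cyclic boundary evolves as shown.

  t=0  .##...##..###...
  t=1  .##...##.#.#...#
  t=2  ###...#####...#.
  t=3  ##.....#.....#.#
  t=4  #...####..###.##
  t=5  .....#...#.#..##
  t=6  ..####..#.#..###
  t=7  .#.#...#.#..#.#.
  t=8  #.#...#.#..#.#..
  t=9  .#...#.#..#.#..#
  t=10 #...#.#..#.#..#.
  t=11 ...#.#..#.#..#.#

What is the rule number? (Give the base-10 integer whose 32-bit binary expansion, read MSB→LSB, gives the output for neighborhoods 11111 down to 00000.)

82639959

  nb #####: next=.  (t=2,i=8, bit31=0)
  nb ####.: next=.  (t=2,i=9, bit30=0)
  nb ###.#: next=.  (t=4,i=12, bit29=0)
  nb ###..: next=.  (t=0,i=12, bit28=0)
  nb ##.##: next=.  (t=4,i=13, bit27=0)
  nb ##.#.: next=#  (t=1,i=8, bit26=1)
  nb ##..#: next=.  (t=0,i=8, bit25=0)
  nb ##...: next=.  (t=0,i=3, bit24=0)
  nb #.###: next=#  (t=2,i=0, bit23=1)
  nb #.##.: next=#  (t=1,i=1, bit22=1)
  nb #.#.#: next=#  (t=1,i=9, bit21=1)
  nb #.#..: next=.  (t=1,i=11, bit20=0)
  nb #..##: next=#  (t=0,i=9, bit19=1)
  nb #..#.: next=#  (t=6,i=7, bit18=1)
  nb #...#: next=.  (t=0,i=4, bit17=0)
  nb #....: next=.  (t=0,i=14, bit16=0)
  nb .####: next=#  (t=2,i=7, bit15=1)
  nb .###.: next=#  (t=0,i=11, bit14=1)
  nb .##.#: next=#  (t=1,i=7, bit13=1)
  nb .##..: next=#  (t=0,i=2, bit12=1)
  nb .#.##: next=#  (t=1,i=0, bit11=1)
  nb .#.#.: next=#  (t=1,i=10, bit10=1)
  nb .#..#: next=.  (t=5,i=12, bit9=0)
  nb .#...: next=.  (t=1,i=12, bit8=0)
  nb ..###: next=.  (t=0,i=10, bit7=0)
  nb ..##.: next=#  (t=0,i=1, bit6=1)
  nb ..#.#: next=.  (t=1,i=15, bit5=0)
  nb ..#..: next=#  (t=3,i=7, bit4=1)
  nb ...##: next=.  (t=0,i=0, bit3=0)
  nb ...#.: next=#  (t=1,i=14, bit2=1)
  nb ....#: next=#  (t=0,i=15, bit1=1)
  nb .....: next=#  (t=3,i=4, bit0=1)
  bits 00000100111011001111110001010111 = 82639959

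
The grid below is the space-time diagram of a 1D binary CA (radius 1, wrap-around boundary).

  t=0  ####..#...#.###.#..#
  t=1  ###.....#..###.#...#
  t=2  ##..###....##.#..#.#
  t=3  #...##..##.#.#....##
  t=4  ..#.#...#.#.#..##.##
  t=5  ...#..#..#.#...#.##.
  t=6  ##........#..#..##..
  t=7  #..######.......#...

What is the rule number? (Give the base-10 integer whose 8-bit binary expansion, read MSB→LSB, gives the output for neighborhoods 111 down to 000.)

  ###|#  b7=1 t=0,i=0
  ##.|.  b6=0 t=0,i=3
  #.#|#  b5=1 t=0,i=11
  #..|.  b4=0 t=0,i=4
  .##|#  b3=1 t=0,i=12
  .#.|.  b2=0 t=0,i=6
  ..#|.  b1=0 t=0,i=5
  ...|#  b0=1 t=0,i=8
  bits 10101001 = 169

169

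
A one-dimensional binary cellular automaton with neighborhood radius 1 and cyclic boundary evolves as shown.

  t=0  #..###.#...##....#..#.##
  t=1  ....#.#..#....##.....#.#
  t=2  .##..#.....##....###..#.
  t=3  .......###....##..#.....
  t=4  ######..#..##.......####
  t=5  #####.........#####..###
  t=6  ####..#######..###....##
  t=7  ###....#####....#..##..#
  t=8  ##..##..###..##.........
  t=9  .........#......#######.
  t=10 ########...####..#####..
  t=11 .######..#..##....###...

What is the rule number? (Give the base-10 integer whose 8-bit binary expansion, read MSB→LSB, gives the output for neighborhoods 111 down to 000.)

161

  [7] ### => #  t=0,i=4
  [6] ##. => .  t=0,i=0
  [5] #.# => #  t=0,i=6
  [4] #.. => .  t=0,i=1
  [3] .## => .  t=0,i=3
  [2] .#. => .  t=0,i=7
  [1] ..# => .  t=0,i=2
  [0] ... => #  t=0,i=9
  bits 10100001 = 161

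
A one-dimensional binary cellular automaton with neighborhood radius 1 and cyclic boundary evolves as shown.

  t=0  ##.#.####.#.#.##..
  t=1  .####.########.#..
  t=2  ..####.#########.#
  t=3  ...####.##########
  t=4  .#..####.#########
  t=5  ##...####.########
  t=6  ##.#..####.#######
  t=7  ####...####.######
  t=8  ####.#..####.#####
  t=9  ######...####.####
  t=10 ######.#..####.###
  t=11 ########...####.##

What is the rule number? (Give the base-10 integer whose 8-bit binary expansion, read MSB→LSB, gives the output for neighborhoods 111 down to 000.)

229

  [7] ### => #  t=0,i=6
  [6] ##. => #  t=0,i=1
  [5] #.# => #  t=0,i=2
  [4] #.. => .  t=0,i=16
  [3] .## => .  t=0,i=0
  [2] .#. => #  t=0,i=3
  [1] ..# => .  t=0,i=17
  [0] ... => #  t=1,i=17
  bits 11100101 = 229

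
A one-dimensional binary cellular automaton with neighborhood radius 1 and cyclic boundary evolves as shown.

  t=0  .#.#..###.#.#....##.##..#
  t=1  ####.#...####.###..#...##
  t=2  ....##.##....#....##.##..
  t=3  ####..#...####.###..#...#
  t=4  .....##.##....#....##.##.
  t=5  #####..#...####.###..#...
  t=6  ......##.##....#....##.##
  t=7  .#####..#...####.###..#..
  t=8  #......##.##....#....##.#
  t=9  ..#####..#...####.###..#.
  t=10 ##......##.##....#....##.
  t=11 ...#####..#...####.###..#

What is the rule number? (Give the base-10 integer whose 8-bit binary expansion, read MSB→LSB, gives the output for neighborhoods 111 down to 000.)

  ### -> .   bit 7 = 0  t=0,i=7
  ##. -> .   bit 6 = 0  t=0,i=8
  #.# -> #   bit 5 = 1  t=0,i=0
  #.. -> .   bit 4 = 0  t=0,i=4
  .## -> .   bit 3 = 0  t=0,i=6
  .#. -> #   bit 2 = 1  t=0,i=1
  ..# -> #   bit 1 = 1  t=0,i=5
  ... -> #   bit 0 = 1  t=0,i=14
  bits 00100111 = 39

39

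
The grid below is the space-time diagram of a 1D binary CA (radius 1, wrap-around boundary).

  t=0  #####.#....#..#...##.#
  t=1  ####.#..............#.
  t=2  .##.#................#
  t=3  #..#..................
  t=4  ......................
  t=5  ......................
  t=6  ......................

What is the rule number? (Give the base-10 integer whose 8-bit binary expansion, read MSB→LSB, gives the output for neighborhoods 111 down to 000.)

  [7] ### => #  t=0,i=0
  [6] ##. => .  t=0,i=4
  [5] #.# => #  t=0,i=5
  [4] #.. => .  t=0,i=7
  [3] .## => .  t=0,i=18
  [2] .#. => .  t=0,i=6
  [1] ..# => .  t=0,i=10
  [0] ... => .  t=0,i=8
  bits 10100000 = 160

160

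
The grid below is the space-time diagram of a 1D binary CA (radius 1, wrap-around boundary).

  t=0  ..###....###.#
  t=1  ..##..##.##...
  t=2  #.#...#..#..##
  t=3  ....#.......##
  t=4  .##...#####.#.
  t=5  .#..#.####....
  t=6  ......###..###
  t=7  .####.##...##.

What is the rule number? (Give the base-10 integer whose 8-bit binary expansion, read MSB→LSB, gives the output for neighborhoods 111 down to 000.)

137

  ### -> #   bit 7 = 1  t=0,i=3
  ##. -> .   bit 6 = 0  t=0,i=4
  #.# -> .   bit 5 = 0  t=0,i=12
  #.. -> .   bit 4 = 0  t=0,i=0
  .## -> #   bit 3 = 1  t=0,i=2
  .#. -> .   bit 2 = 0  t=0,i=13
  ..# -> .   bit 1 = 0  t=0,i=1
  ... -> #   bit 0 = 1  t=0,i=6
  bits 10001001 = 137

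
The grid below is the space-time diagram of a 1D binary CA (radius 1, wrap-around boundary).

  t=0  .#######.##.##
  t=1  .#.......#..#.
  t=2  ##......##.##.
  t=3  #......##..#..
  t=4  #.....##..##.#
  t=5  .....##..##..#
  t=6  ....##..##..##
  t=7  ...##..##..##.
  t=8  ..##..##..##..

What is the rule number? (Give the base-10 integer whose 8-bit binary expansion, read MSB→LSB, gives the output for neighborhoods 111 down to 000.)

14

  ###|.  b7=0 t=0,i=2
  ##.|.  b6=0 t=0,i=7
  #.#|.  b5=0 t=0,i=0
  #..|.  b4=0 t=1,i=2
  .##|#  b3=1 t=0,i=1
  .#.|#  b2=1 t=1,i=1
  ..#|#  b1=1 t=1,i=0
  ...|.  b0=0 t=1,i=3
  bits 00001110 = 14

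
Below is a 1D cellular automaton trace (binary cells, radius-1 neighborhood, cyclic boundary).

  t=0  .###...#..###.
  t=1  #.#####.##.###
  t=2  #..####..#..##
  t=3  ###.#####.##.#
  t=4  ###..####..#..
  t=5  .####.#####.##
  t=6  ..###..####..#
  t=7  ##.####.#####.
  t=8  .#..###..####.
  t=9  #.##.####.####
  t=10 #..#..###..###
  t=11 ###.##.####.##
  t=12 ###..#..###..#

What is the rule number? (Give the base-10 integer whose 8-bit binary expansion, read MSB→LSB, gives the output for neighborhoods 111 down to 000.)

  [7] ### => #  t=0,i=2
  [6] ##. => #  t=0,i=3
  [5] #.# => .  t=1,i=1
  [4] #.. => #  t=0,i=4
  [3] .## => .  t=0,i=1
  [2] .#. => .  t=0,i=7
  [1] ..# => #  t=0,i=0
  [0] ... => #  t=0,i=5
  bits 11010011 = 211

211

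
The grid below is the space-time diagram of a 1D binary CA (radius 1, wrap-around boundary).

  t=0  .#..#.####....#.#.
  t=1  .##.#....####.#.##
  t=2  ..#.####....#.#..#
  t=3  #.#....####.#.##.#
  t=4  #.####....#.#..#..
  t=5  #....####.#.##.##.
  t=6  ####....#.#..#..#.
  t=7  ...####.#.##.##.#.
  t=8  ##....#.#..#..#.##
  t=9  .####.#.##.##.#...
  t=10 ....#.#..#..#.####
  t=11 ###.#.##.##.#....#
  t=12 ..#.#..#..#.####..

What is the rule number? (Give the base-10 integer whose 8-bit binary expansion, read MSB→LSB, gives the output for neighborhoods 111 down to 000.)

85

  [7] ### => .  t=0,i=7
  [6] ##. => #  t=0,i=9
  [5] #.# => .  t=0,i=5
  [4] #.. => #  t=0,i=2
  [3] .## => .  t=0,i=6
  [2] .#. => #  t=0,i=1
  [1] ..# => .  t=0,i=0
  [0] ... => #  t=0,i=11
  bits 01010101 = 85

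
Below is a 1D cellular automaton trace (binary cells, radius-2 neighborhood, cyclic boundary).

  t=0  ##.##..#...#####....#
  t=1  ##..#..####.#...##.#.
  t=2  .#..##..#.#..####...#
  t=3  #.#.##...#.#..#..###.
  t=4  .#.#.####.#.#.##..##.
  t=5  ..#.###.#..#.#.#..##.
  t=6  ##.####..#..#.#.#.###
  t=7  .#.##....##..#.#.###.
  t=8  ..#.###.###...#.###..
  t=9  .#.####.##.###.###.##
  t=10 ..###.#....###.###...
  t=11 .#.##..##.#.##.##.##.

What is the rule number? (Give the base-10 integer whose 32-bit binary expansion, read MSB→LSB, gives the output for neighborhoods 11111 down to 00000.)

562290524

  nb #####: next=.  (t=0,i=13, bit31=0)
  nb ####.: next=.  (t=0,i=14, bit30=0)
  nb ###.#: next=#  (t=0,i=1, bit29=1)
  nb ###..: next=.  (t=0,i=15, bit28=0)
  nb ##.##: next=.  (t=0,i=2, bit27=0)
  nb ##.#.: next=.  (t=1,i=11, bit26=0)
  nb ##..#: next=.  (t=0,i=5, bit25=0)
  nb ##...: next=#  (t=0,i=16, bit24=1)
  nb #.###: next=#  (t=4,i=5, bit23=1)
  nb #.##.: next=.  (t=0,i=3, bit22=0)
  nb #.#.#: next=.  (t=1,i=19, bit21=0)
  nb #.#..: next=.  (t=1,i=12, bit20=0)
  nb #..##: next=.  (t=1,i=6, bit19=0)
  nb #..#.: next=.  (t=0,i=6, bit18=0)
  nb #...#: next=#  (t=0,i=9, bit17=1)
  nb #....: next=#  (t=0,i=17, bit16=1)
  nb .####: next=#  (t=0,i=12, bit15=1)
  nb .###.: next=#  (t=0,i=0, bit14=1)
  nb .##.#: next=.  (t=1,i=17, bit13=0)
  nb .##..: next=#  (t=0,i=4, bit12=1)
  nb .#.##: next=#  (t=1,i=20, bit11=1)
  nb .#.#.: next=#  (t=2,i=0, bit10=1)
  nb .#..#: next=#  (t=1,i=5, bit9=1)
  nb .#...: next=#  (t=0,i=8, bit8=1)
  nb ..###: next=.  (t=0,i=11, bit7=0)
  nb ..##.: next=#  (t=1,i=16, bit6=1)
  nb ..#.#: next=.  (t=2,i=8, bit5=0)
  nb ..#..: next=#  (t=0,i=7, bit4=1)
  nb ...##: next=#  (t=0,i=10, bit3=1)
  nb ...#.: next=#  (t=2,i=19, bit2=1)
  nb ....#: next=.  (t=0,i=18, bit1=0)
  nb .....: next=.  (t=10,i=20, bit0=0)
  bits 00100001100000111101111101011100 = 562290524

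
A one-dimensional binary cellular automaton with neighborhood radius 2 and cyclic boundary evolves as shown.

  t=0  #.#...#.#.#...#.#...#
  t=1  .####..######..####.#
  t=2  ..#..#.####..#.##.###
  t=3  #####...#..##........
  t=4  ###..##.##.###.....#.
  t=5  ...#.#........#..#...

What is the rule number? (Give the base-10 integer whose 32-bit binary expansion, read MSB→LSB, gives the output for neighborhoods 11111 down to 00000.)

2805372882

  nb #####: next=#  (t=1,i=9, bit31=1)
  nb ####.: next=.  (t=1,i=3, bit30=0)
  nb ###.#: next=#  (t=1,i=18, bit29=1)
  nb ###..: next=.  (t=1,i=4, bit28=0)
  nb ##.##: next=.  (t=2,i=17, bit27=0)
  nb ##.#.: next=#  (t=0,i=1, bit26=1)
  nb ##..#: next=#  (t=1,i=5, bit25=1)
  nb ##...: next=#  (t=3,i=5, bit24=1)
  nb #.###: next=.  (t=1,i=1, bit23=0)
  nb #.##.: next=.  (t=2,i=15, bit22=0)
  nb #.#.#: next=#  (t=0,i=8, bit21=1)
  nb #.#..: next=#  (t=0,i=2, bit20=1)
  nb #..##: next=.  (t=1,i=6, bit19=0)
  nb #..#.: next=#  (t=2,i=1, bit18=1)
  nb #...#: next=#  (t=0,i=4, bit17=1)
  nb #....: next=.  (t=3,i=14, bit16=0)
  nb .####: next=#  (t=1,i=2, bit15=1)
  nb .###.: next=.  (t=2,i=19, bit14=0)
  nb .##.#: next=.  (t=0,i=0, bit13=0)
  nb .##..: next=#  (t=3,i=12, bit12=1)
  nb .#.##: next=.  (t=1,i=0, bit11=0)
  nb .#.#.: next=#  (t=0,i=7, bit10=1)
  nb .#..#: next=#  (t=2,i=3, bit9=1)
  nb .#...: next=#  (t=0,i=3, bit8=1)
  nb ..###: next=#  (t=1,i=7, bit7=1)
  nb ..##.: next=#  (t=0,i=20, bit6=1)
  nb ..#.#: next=.  (t=0,i=6, bit5=0)
  nb ..#..: next=#  (t=2,i=2, bit4=1)
  nb ...##: next=.  (t=0,i=19, bit3=0)
  nb ...#.: next=.  (t=0,i=5, bit2=0)
  nb ....#: next=#  (t=3,i=19, bit1=1)
  nb .....: next=.  (t=3,i=15, bit0=0)
  bits 10100111001101101001011111010010 = 2805372882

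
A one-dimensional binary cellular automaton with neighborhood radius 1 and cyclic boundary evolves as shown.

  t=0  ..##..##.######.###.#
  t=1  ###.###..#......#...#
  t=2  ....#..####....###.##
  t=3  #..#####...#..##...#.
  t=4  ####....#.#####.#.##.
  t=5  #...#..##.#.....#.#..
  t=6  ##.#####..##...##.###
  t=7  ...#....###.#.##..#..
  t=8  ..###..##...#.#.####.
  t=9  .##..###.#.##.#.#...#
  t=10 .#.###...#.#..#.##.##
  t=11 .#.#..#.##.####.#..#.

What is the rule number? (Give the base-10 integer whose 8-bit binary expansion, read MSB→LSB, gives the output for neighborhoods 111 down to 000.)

30

  ### -> .   bit 7 = 0  t=0,i=10
  ##. -> .   bit 6 = 0  t=0,i=3
  #.# -> .   bit 5 = 0  t=0,i=8
  #.. -> #   bit 4 = 1  t=0,i=0
  .## -> #   bit 3 = 1  t=0,i=2
  .#. -> #   bit 2 = 1  t=0,i=20
  ..# -> #   bit 1 = 1  t=0,i=1
  ... -> .   bit 0 = 0  t=1,i=11
  bits 00011110 = 30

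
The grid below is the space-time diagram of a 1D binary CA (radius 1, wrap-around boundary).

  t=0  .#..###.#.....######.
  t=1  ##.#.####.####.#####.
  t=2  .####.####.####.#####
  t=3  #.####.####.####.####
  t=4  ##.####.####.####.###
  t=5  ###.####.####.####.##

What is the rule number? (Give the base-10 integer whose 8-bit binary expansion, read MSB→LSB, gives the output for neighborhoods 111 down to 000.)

231

  nb ###: next=#  (t=0,i=5, bit7=1)
  nb ##.: next=#  (t=0,i=6, bit6=1)
  nb #.#: next=#  (t=0,i=7, bit5=1)
  nb #..: next=.  (t=0,i=2, bit4=0)
  nb .##: next=.  (t=0,i=4, bit3=0)
  nb .#.: next=#  (t=0,i=1, bit2=1)
  nb ..#: next=#  (t=0,i=0, bit1=1)
  nb ...: next=#  (t=0,i=10, bit0=1)
  bits 11100111 = 231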